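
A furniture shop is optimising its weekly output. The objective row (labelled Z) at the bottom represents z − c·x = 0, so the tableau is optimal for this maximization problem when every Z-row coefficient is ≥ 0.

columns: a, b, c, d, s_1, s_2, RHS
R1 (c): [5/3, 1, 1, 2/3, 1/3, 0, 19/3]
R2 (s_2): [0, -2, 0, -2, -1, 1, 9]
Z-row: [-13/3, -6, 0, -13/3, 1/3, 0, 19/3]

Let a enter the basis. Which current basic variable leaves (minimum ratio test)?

c

Column a entries and ratios — c: (19/3)/(5/3) = 19/5; s_2: 0 ≤ 0, skip.
Smallest ratio is 19/5 in the row of c, so c leaves.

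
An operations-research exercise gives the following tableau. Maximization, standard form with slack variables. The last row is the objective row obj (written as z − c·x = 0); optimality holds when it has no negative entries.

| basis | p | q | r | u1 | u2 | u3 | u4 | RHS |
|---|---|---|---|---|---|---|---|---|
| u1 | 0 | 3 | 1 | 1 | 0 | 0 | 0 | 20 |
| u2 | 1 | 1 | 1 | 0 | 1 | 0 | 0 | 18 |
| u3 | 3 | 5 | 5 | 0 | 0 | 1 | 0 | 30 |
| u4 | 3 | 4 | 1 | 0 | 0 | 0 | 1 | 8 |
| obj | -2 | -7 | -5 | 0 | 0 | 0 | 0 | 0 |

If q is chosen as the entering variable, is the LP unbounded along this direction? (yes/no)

no

Column q has positive entries in row(s) 1, 2, 3, 4, so the ratio test bounds it — not unbounded.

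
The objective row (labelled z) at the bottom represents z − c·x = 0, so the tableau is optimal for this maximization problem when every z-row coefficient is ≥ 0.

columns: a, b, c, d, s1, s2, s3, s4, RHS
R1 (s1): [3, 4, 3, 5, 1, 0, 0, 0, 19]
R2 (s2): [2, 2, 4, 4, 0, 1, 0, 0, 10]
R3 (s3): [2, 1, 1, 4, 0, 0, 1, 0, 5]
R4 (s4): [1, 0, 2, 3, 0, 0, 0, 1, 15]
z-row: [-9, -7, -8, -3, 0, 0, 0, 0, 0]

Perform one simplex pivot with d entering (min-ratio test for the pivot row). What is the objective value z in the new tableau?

15/4

Ratio test on column d — row 1: 19/5 = 19/5; row 2: 10/4 = 5/2; row 3: 5/4 = 5/4; row 4: 15/3 = 5. Minimum is 5/4 at row 3 (s3 leaves); pivot element 4.
Pivot on row 3; the z-row RHS becomes 0 − (-3)·(5/4) = 15/4.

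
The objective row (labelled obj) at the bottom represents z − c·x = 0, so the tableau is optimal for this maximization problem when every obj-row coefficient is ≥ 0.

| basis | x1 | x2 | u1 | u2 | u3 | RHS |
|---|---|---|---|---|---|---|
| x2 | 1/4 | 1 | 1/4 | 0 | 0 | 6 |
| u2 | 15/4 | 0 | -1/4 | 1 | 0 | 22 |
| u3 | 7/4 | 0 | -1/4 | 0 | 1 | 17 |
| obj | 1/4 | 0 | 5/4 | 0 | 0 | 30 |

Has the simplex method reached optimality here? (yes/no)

Every obj-row coefficient is ≥ 0, so the tableau is optimal.

yes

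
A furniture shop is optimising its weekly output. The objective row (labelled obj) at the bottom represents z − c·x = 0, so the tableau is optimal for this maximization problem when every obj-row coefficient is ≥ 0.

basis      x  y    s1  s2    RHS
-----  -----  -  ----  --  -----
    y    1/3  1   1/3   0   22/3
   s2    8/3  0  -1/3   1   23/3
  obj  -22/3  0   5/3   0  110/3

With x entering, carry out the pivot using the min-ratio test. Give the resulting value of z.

Ratio test on column x — row 1: (22/3)/(1/3) = 22; row 2: (23/3)/(8/3) = 23/8. Minimum is 23/8 at row 2 (s2 leaves); pivot element 8/3.
Pivot on row 2; the obj-row RHS becomes 110/3 − (-22/3)·(23/8) = 231/4.

231/4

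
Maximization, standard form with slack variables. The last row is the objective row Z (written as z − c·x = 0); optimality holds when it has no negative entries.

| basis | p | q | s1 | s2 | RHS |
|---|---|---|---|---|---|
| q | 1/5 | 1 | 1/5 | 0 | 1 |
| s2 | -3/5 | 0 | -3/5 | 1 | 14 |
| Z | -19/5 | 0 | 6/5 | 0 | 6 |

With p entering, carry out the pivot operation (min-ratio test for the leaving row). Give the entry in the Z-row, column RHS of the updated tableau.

25

Ratio test on column p — row 1: 1/(1/5) = 5; row 2: entry -3/5 ≤ 0. Minimum is 5 at row 1 (q leaves); pivot element 1/5.
Divide row 1 by 1/5; eliminate column p from the other rows.
Z-row update in column RHS: 6 − (-19/5)·5 = 25.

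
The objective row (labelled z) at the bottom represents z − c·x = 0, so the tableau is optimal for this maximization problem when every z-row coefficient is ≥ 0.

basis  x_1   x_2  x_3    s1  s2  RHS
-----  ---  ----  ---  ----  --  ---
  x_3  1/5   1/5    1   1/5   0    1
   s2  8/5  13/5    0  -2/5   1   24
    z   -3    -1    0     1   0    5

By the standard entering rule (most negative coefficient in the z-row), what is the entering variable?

x_1

Negative z-row entries: x_1: -3, x_2: -1.
The most negative is -3 in column x_1, so x_1 enters.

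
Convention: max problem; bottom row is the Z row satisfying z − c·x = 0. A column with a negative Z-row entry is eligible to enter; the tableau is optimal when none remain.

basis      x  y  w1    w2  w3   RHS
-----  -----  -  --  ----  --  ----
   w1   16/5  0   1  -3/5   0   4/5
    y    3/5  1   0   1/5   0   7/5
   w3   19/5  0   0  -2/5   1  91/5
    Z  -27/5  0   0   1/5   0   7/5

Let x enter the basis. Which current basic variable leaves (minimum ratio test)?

Column x entries and ratios — w1: (4/5)/(16/5) = 1/4; y: (7/5)/(3/5) = 7/3; w3: (91/5)/(19/5) = 91/19.
Smallest ratio is 1/4 in the row of w1, so w1 leaves.

w1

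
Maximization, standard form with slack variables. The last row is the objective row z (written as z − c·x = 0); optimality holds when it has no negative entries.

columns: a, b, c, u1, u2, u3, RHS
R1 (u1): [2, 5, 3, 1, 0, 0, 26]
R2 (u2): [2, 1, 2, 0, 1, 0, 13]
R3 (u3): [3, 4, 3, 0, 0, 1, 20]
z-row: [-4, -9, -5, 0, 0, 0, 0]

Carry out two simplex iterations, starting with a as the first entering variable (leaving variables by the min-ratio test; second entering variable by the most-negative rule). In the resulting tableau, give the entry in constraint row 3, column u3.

Ratio test on column a — row 1: 26/2 = 13; row 2: 13/2 = 13/2; row 3: 20/3 = 20/3. Minimum is 13/2 at row 2 (u2 leaves); pivot element 2.
Divide row 2 by 2; eliminate column a from the other rows.
Second iteration: most negative z-row entry is -7 in column b, so b enters.
Ratio test on column b — row 1: 13/4 = 13/4; row 2: (13/2)/(1/2) = 13; row 3: (1/2)/(5/2) = 1/5. Minimum is 1/5 at row 3 (u3 leaves); pivot element 5/2.
Divide row 3 by 5/2; eliminate column b from the other rows.
After both pivots, the entry at constraint row 3, column u3 is 2/5.

2/5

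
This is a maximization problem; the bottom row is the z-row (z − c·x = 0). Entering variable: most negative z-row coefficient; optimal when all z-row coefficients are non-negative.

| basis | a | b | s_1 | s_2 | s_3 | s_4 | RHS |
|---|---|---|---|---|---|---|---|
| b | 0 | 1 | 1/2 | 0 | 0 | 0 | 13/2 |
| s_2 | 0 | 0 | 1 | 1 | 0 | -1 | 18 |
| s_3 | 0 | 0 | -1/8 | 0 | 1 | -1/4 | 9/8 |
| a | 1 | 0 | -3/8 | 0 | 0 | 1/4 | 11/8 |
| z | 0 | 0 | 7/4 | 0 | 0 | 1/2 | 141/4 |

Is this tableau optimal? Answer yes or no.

yes

Every z-row coefficient is ≥ 0, so the tableau is optimal.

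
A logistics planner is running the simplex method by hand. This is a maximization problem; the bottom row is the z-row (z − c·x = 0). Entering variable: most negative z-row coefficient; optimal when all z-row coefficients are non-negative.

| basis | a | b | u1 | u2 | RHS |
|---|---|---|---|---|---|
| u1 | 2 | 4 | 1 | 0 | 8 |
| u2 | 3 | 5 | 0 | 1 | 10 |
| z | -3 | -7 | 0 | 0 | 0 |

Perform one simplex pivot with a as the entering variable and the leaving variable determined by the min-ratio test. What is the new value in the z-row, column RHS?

Ratio test on column a — row 1: 8/2 = 4; row 2: 10/3 = 10/3. Minimum is 10/3 at row 2 (u2 leaves); pivot element 3.
Divide row 2 by 3; eliminate column a from the other rows.
z-row update in column RHS: 0 − (-3)·(10/3) = 10.

10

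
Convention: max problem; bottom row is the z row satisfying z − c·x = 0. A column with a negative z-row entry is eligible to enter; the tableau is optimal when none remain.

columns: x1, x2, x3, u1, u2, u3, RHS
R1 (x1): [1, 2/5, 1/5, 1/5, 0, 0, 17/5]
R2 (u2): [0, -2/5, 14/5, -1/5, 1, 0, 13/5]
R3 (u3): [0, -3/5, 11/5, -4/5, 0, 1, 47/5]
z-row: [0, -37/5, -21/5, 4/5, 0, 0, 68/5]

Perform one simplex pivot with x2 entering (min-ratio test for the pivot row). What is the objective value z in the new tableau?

Ratio test on column x2 — row 1: (17/5)/(2/5) = 17/2; row 2: entry -2/5 ≤ 0; row 3: entry -3/5 ≤ 0. Minimum is 17/2 at row 1 (x1 leaves); pivot element 2/5.
Pivot on row 1; the z-row RHS becomes 68/5 − (-37/5)·(17/2) = 153/2.

153/2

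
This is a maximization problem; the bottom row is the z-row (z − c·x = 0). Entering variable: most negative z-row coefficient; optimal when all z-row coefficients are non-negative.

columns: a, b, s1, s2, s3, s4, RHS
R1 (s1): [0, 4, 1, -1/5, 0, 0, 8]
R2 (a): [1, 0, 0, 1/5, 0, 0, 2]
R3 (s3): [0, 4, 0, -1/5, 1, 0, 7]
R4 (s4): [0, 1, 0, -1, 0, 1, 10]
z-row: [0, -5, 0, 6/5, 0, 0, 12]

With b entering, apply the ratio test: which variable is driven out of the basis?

s3

Column b entries and ratios — s1: 8/4 = 2; a: 0 ≤ 0, skip; s3: 7/4 = 7/4; s4: 10/1 = 10.
Smallest ratio is 7/4 in the row of s3, so s3 leaves.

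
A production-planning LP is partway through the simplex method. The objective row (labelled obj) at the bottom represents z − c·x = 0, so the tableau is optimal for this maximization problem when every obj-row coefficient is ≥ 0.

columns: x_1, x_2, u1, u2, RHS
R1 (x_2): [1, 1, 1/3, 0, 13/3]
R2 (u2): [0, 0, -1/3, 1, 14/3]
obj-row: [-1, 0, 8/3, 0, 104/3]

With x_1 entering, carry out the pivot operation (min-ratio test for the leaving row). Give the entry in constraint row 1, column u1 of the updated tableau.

Ratio test on column x_1 — row 1: (13/3)/1 = 13/3; row 2: entry 0 ≤ 0. Minimum is 13/3 at row 1 (x_2 leaves); pivot element 1.
Divide row 1 by 1; eliminate column x_1 from the other rows.
In the new row 1, the u1 entry is the old entry divided by the pivot: (1/3)/1 = 1/3.

1/3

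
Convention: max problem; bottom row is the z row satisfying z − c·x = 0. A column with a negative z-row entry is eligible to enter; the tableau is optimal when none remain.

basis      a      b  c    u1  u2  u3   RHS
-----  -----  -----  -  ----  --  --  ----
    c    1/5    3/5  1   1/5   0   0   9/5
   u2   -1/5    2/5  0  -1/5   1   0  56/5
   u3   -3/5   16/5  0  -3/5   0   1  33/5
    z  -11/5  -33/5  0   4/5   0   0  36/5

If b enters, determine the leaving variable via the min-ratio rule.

Column b entries and ratios — c: (9/5)/(3/5) = 3; u2: (56/5)/(2/5) = 28; u3: (33/5)/(16/5) = 33/16.
Smallest ratio is 33/16 in the row of u3, so u3 leaves.

u3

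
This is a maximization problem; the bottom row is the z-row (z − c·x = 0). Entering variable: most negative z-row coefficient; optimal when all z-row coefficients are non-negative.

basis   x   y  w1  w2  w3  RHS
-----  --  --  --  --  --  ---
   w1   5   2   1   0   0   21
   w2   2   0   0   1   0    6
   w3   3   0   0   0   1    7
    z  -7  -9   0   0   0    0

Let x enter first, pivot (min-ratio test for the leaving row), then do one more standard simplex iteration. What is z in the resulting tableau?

175/3

Ratio test on column x — row 1: 21/5 = 21/5; row 2: 6/2 = 3; row 3: 7/3 = 7/3. Minimum is 7/3 at row 3 (w3 leaves); pivot element 3.
Pivot on row 3; the z-row RHS becomes 0 − (-7)·(7/3) = 49/3.
Next entering variable (most negative z-row entry -9): y.
Ratio test on column y — row 1: (28/3)/2 = 14/3; row 2: entry 0 ≤ 0; row 3: entry 0 ≤ 0. Minimum is 14/3 at row 1 (w1 leaves); pivot element 2.
After the second pivot the z-row RHS is 49/3 − (-9)·(14/3) = 175/3.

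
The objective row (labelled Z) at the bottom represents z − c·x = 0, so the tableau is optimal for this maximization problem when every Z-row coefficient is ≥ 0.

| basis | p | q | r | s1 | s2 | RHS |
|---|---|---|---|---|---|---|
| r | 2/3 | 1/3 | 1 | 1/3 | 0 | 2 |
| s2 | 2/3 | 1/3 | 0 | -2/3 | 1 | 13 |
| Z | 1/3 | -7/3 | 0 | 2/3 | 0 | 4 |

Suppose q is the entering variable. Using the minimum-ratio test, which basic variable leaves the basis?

r

Column q entries and ratios — r: 2/(1/3) = 6; s2: 13/(1/3) = 39.
Smallest ratio is 6 in the row of r, so r leaves.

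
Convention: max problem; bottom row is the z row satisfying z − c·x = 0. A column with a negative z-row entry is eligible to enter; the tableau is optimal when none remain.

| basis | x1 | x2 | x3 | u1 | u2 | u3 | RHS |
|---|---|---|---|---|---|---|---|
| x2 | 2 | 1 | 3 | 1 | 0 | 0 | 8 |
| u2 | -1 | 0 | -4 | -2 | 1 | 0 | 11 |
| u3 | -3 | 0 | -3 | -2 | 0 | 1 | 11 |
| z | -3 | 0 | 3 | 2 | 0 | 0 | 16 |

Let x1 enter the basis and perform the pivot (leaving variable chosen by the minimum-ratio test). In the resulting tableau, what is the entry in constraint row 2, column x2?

Ratio test on column x1 — row 1: 8/2 = 4; row 2: entry -1 ≤ 0; row 3: entry -3 ≤ 0. Minimum is 4 at row 1 (x2 leaves); pivot element 2.
Divide row 1 by 2; eliminate column x1 from the other rows.
Row 2 update in column x2: 0 − (-1)·(1/2) = 1/2.

1/2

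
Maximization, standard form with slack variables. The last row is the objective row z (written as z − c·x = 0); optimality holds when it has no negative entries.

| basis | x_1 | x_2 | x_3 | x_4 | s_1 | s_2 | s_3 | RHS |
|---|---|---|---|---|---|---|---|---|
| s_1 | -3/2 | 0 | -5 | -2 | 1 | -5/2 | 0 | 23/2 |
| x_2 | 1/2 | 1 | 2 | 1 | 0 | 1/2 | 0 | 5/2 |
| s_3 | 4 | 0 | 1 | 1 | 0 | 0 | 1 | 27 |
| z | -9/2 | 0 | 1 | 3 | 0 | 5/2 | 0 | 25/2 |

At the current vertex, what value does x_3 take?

0

x_3 is not in the basis, so in the current basic feasible solution x_3 = 0.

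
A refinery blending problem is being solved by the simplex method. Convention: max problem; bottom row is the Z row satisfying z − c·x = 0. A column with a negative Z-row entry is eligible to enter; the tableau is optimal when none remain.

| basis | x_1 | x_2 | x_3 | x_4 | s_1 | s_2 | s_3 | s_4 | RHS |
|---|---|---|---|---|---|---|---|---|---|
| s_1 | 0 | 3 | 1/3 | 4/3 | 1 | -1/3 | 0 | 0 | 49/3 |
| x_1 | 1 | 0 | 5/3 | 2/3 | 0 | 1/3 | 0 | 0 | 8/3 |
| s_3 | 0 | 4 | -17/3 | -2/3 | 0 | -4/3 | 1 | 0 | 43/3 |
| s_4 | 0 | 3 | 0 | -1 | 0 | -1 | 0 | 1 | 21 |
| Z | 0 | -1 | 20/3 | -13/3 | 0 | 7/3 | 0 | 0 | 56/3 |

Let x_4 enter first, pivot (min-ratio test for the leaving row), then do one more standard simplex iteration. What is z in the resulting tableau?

119/3

Ratio test on column x_4 — row 1: (49/3)/(4/3) = 49/4; row 2: (8/3)/(2/3) = 4; row 3: entry -2/3 ≤ 0; row 4: entry -1 ≤ 0. Minimum is 4 at row 2 (x_1 leaves); pivot element 2/3.
Pivot on row 2; the Z-row RHS becomes 56/3 − (-13/3)·4 = 36.
Next entering variable (most negative Z-row entry -1): x_2.
Ratio test on column x_2 — row 1: 11/3 = 11/3; row 2: entry 0 ≤ 0; row 3: 17/4 = 17/4; row 4: 25/3 = 25/3. Minimum is 11/3 at row 1 (s_1 leaves); pivot element 3.
After the second pivot the Z-row RHS is 36 − (-1)·(11/3) = 119/3.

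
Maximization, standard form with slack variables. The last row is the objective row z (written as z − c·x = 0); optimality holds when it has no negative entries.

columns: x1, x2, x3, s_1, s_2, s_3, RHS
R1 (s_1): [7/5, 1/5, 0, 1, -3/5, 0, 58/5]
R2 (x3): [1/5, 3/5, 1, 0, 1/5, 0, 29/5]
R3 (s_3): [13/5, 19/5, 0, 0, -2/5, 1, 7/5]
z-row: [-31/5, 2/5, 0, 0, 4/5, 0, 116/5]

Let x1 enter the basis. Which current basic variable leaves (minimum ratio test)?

s_3

Column x1 entries and ratios — s_1: (58/5)/(7/5) = 58/7; x3: (29/5)/(1/5) = 29; s_3: (7/5)/(13/5) = 7/13.
Smallest ratio is 7/13 in the row of s_3, so s_3 leaves.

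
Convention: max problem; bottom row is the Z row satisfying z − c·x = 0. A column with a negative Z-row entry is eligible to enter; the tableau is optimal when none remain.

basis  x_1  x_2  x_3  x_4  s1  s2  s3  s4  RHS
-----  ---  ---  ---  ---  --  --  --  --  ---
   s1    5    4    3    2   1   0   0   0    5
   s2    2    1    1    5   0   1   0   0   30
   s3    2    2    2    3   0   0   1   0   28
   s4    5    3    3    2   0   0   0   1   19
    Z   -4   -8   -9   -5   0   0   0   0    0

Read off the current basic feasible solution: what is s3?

28

s3 is basic (row 3); its value is the RHS of that row, 28.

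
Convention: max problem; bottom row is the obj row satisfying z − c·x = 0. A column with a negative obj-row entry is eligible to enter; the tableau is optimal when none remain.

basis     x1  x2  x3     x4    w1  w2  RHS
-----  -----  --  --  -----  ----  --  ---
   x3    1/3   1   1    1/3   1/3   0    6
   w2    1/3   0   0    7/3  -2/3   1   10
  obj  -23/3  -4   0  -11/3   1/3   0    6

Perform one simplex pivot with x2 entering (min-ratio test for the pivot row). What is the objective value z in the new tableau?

Ratio test on column x2 — row 1: 6/1 = 6; row 2: entry 0 ≤ 0. Minimum is 6 at row 1 (x3 leaves); pivot element 1.
Pivot on row 1; the obj-row RHS becomes 6 − (-4)·6 = 30.

30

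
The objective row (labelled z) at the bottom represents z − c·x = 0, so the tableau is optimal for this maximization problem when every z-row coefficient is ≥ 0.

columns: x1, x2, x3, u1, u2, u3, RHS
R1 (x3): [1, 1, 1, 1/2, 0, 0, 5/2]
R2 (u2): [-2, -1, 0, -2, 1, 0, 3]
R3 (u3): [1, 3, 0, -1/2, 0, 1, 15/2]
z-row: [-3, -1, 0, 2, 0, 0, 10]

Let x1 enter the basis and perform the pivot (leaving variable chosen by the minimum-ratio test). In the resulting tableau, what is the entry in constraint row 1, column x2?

Ratio test on column x1 — row 1: (5/2)/1 = 5/2; row 2: entry -2 ≤ 0; row 3: (15/2)/1 = 15/2. Minimum is 5/2 at row 1 (x3 leaves); pivot element 1.
Divide row 1 by 1; eliminate column x1 from the other rows.
In the new row 1, the x2 entry is the old entry divided by the pivot: 1/1 = 1.

1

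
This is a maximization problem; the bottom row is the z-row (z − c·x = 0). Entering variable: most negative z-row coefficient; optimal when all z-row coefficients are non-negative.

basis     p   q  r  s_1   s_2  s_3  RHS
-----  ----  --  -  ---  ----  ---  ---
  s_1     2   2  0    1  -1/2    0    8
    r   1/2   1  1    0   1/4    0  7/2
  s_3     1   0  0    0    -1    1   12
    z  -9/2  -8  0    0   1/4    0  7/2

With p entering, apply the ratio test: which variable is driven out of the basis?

Column p entries and ratios — s_1: 8/2 = 4; r: (7/2)/(1/2) = 7; s_3: 12/1 = 12.
Smallest ratio is 4 in the row of s_1, so s_1 leaves.

s_1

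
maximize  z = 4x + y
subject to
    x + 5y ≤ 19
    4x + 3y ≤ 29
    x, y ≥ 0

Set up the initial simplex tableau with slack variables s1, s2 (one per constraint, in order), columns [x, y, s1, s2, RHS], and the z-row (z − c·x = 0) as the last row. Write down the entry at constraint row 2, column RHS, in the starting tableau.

29

The RHS of constraint 2 is b_2 = 29.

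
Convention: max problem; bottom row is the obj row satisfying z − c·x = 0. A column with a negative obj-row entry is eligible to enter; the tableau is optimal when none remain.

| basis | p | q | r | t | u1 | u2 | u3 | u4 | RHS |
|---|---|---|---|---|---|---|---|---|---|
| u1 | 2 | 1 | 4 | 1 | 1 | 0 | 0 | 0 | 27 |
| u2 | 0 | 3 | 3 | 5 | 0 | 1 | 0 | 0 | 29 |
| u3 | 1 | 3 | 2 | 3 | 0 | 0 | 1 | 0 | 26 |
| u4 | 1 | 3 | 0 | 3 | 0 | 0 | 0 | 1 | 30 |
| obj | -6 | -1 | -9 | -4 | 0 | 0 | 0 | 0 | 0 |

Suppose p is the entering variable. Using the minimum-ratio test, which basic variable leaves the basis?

Column p entries and ratios — u1: 27/2 = 27/2; u2: 0 ≤ 0, skip; u3: 26/1 = 26; u4: 30/1 = 30.
Smallest ratio is 27/2 in the row of u1, so u1 leaves.

u1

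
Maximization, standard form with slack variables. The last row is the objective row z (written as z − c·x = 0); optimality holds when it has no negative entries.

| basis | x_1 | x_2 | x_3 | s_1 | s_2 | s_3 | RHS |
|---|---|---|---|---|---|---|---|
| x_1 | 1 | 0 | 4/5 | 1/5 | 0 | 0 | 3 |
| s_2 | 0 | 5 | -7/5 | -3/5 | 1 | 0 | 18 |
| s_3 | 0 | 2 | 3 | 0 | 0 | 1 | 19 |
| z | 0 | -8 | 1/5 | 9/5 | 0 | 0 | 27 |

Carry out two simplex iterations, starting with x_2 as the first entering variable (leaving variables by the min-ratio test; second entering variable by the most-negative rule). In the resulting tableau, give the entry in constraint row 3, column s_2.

-10/89

Ratio test on column x_2 — row 1: entry 0 ≤ 0; row 2: 18/5 = 18/5; row 3: 19/2 = 19/2. Minimum is 18/5 at row 2 (s_2 leaves); pivot element 5.
Divide row 2 by 5; eliminate column x_2 from the other rows.
Second iteration: most negative z-row entry is -51/25 in column x_3, so x_3 enters.
Ratio test on column x_3 — row 1: 3/(4/5) = 15/4; row 2: entry -7/25 ≤ 0; row 3: (59/5)/(89/25) = 295/89. Minimum is 295/89 at row 3 (s_3 leaves); pivot element 89/25.
Divide row 3 by 89/25; eliminate column x_3 from the other rows.
After both pivots, the entry at constraint row 3, column s_2 is -10/89.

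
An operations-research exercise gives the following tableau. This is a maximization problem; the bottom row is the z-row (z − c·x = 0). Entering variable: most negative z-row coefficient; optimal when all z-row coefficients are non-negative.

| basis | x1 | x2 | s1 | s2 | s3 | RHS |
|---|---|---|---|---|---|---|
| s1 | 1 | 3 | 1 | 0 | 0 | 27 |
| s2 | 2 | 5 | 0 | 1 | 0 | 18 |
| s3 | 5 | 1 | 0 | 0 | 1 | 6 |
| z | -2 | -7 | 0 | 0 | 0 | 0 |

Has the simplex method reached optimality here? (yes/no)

no

The z-row has a negative entry -7 in column x2, so it is not optimal.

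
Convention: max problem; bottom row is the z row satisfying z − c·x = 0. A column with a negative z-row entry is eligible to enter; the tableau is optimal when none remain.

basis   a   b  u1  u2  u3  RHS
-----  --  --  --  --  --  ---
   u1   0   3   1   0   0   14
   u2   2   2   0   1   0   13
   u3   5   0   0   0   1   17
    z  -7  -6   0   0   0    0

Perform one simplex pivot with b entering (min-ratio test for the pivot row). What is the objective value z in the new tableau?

28

Ratio test on column b — row 1: 14/3 = 14/3; row 2: 13/2 = 13/2; row 3: entry 0 ≤ 0. Minimum is 14/3 at row 1 (u1 leaves); pivot element 3.
Pivot on row 1; the z-row RHS becomes 0 − (-6)·(14/3) = 28.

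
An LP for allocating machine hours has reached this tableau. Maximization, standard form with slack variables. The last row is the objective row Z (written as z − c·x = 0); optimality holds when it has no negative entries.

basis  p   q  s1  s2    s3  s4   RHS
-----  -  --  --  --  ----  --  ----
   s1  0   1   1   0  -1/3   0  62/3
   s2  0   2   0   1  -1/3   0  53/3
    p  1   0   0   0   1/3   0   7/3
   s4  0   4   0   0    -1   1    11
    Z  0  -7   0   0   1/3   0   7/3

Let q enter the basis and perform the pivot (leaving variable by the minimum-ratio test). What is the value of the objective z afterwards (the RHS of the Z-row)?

Ratio test on column q — row 1: (62/3)/1 = 62/3; row 2: (53/3)/2 = 53/6; row 3: entry 0 ≤ 0; row 4: 11/4 = 11/4. Minimum is 11/4 at row 4 (s4 leaves); pivot element 4.
Pivot on row 4; the Z-row RHS becomes 7/3 − (-7)·(11/4) = 259/12.

259/12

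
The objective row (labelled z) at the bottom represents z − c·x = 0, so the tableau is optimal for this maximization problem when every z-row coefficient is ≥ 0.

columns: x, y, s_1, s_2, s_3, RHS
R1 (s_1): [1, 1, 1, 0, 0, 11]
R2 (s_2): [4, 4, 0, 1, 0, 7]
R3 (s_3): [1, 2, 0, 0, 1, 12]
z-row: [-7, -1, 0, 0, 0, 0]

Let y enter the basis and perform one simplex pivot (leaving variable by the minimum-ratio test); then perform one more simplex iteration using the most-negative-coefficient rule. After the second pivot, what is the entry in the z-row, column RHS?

49/4

Ratio test on column y — row 1: 11/1 = 11; row 2: 7/4 = 7/4; row 3: 12/2 = 6. Minimum is 7/4 at row 2 (s_2 leaves); pivot element 4.
Divide row 2 by 4; eliminate column y from the other rows.
Second iteration: most negative z-row entry is -6 in column x, so x enters.
Ratio test on column x — row 1: entry 0 ≤ 0; row 2: (7/4)/1 = 7/4; row 3: entry -1 ≤ 0. Minimum is 7/4 at row 2 (y leaves); pivot element 1.
Divide row 2 by 1; eliminate column x from the other rows.
After both pivots, the entry at the z-row, column RHS is 49/4.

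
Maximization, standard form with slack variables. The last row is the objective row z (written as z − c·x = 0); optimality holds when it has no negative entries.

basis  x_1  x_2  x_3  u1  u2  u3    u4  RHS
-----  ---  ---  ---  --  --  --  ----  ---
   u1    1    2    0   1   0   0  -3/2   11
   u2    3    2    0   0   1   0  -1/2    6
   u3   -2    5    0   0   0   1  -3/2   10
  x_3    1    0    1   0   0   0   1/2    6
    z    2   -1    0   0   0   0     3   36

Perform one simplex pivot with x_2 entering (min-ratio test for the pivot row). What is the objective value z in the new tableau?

38

Ratio test on column x_2 — row 1: 11/2 = 11/2; row 2: 6/2 = 3; row 3: 10/5 = 2; row 4: entry 0 ≤ 0. Minimum is 2 at row 3 (u3 leaves); pivot element 5.
Pivot on row 3; the z-row RHS becomes 36 − (-1)·2 = 38.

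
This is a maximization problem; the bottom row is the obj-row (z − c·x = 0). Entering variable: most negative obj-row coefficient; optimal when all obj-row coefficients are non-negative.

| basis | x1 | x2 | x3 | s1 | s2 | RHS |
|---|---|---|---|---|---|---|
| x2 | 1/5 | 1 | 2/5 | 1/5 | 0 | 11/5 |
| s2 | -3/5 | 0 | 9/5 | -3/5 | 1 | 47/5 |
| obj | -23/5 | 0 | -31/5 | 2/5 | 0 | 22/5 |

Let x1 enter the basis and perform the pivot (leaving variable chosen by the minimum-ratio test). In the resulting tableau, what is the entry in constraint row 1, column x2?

5

Ratio test on column x1 — row 1: (11/5)/(1/5) = 11; row 2: entry -3/5 ≤ 0. Minimum is 11 at row 1 (x2 leaves); pivot element 1/5.
Divide row 1 by 1/5; eliminate column x1 from the other rows.
In the new row 1, the x2 entry is the old entry divided by the pivot: 1/(1/5) = 5.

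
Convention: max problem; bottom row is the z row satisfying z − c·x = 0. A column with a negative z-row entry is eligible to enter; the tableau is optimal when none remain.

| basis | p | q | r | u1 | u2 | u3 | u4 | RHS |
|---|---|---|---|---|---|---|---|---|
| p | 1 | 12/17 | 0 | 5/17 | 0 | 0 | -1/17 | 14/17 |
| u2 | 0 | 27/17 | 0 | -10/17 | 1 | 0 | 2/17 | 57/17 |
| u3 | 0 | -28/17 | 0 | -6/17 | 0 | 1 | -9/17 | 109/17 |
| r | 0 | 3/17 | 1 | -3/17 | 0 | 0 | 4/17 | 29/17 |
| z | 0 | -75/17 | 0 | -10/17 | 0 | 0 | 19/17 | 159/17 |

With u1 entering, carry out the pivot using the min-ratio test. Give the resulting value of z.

11

Ratio test on column u1 — row 1: (14/17)/(5/17) = 14/5; row 2: entry -10/17 ≤ 0; row 3: entry -6/17 ≤ 0; row 4: entry -3/17 ≤ 0. Minimum is 14/5 at row 1 (p leaves); pivot element 5/17.
Pivot on row 1; the z-row RHS becomes 159/17 − (-10/17)·(14/5) = 11.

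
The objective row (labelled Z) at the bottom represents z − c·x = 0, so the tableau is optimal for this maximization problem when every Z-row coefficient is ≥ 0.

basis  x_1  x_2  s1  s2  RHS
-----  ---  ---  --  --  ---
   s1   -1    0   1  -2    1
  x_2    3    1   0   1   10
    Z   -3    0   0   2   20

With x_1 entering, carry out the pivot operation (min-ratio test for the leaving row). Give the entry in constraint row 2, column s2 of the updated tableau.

Ratio test on column x_1 — row 1: entry -1 ≤ 0; row 2: 10/3 = 10/3. Minimum is 10/3 at row 2 (x_2 leaves); pivot element 3.
Divide row 2 by 3; eliminate column x_1 from the other rows.
In the new row 2, the s2 entry is the old entry divided by the pivot: 1/3 = 1/3.

1/3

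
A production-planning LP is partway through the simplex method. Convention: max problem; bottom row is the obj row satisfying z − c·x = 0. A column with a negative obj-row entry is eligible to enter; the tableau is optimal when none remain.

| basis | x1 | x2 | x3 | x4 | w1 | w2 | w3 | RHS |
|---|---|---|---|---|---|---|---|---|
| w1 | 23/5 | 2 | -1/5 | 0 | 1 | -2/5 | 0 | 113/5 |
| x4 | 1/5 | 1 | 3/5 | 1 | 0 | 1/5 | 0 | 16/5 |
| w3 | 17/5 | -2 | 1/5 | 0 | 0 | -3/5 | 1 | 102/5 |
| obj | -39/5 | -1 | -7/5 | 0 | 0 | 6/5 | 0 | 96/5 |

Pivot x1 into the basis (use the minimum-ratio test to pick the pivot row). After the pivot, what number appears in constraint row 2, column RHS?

51/23

Ratio test on column x1 — row 1: (113/5)/(23/5) = 113/23; row 2: (16/5)/(1/5) = 16; row 3: (102/5)/(17/5) = 6. Minimum is 113/23 at row 1 (w1 leaves); pivot element 23/5.
Divide row 1 by 23/5; eliminate column x1 from the other rows.
Row 2 update in column RHS: 16/5 − (1/5)·(113/23) = 51/23.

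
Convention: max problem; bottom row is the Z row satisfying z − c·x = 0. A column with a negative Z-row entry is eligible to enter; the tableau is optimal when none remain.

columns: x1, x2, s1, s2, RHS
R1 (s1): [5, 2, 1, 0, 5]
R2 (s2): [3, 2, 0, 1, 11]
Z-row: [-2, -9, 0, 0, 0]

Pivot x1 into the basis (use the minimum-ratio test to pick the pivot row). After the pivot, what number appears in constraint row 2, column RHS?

Ratio test on column x1 — row 1: 5/5 = 1; row 2: 11/3 = 11/3. Minimum is 1 at row 1 (s1 leaves); pivot element 5.
Divide row 1 by 5; eliminate column x1 from the other rows.
Row 2 update in column RHS: 11 − 3·1 = 8.

8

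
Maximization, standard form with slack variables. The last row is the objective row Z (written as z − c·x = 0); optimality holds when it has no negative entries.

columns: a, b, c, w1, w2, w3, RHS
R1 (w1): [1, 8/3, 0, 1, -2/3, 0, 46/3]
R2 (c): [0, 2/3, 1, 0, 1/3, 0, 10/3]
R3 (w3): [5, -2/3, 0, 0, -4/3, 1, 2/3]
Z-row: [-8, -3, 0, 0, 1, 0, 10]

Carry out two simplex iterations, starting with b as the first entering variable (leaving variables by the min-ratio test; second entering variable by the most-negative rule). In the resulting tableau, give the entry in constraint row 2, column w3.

0

Ratio test on column b — row 1: (46/3)/(8/3) = 23/4; row 2: (10/3)/(2/3) = 5; row 3: entry -2/3 ≤ 0. Minimum is 5 at row 2 (c leaves); pivot element 2/3.
Divide row 2 by 2/3; eliminate column b from the other rows.
Second iteration: most negative Z-row entry is -8 in column a, so a enters.
Ratio test on column a — row 1: 2/1 = 2; row 2: entry 0 ≤ 0; row 3: 4/5 = 4/5. Minimum is 4/5 at row 3 (w3 leaves); pivot element 5.
Divide row 3 by 5; eliminate column a from the other rows.
After both pivots, the entry at constraint row 2, column w3 is 0.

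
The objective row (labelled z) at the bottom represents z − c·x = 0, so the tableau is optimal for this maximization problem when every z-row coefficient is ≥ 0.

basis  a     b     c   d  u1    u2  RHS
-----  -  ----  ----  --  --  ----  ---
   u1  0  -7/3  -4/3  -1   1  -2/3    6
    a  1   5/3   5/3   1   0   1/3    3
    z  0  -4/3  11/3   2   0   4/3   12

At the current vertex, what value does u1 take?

u1 is basic (row 1); its value is the RHS of that row, 6.

6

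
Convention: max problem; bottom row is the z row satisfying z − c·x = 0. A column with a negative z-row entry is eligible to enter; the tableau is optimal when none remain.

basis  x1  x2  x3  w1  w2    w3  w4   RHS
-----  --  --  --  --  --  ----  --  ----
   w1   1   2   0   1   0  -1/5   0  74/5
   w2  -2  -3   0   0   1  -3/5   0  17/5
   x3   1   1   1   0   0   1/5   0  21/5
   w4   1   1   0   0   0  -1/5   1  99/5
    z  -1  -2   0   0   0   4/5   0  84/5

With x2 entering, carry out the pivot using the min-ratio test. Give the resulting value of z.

Ratio test on column x2 — row 1: (74/5)/2 = 37/5; row 2: entry -3 ≤ 0; row 3: (21/5)/1 = 21/5; row 4: (99/5)/1 = 99/5. Minimum is 21/5 at row 3 (x3 leaves); pivot element 1.
Pivot on row 3; the z-row RHS becomes 84/5 − (-2)·(21/5) = 126/5.

126/5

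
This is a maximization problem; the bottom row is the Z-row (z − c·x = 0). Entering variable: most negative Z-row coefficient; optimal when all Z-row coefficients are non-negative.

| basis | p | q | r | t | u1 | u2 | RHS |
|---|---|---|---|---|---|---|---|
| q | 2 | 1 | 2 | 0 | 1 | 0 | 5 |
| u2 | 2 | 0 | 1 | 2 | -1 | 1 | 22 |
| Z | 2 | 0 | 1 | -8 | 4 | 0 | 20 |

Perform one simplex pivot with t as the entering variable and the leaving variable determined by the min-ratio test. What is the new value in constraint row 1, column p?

2

Ratio test on column t — row 1: entry 0 ≤ 0; row 2: 22/2 = 11. Minimum is 11 at row 2 (u2 leaves); pivot element 2.
Divide row 2 by 2; eliminate column t from the other rows.
Row 1 update in column p: 2 − 0·1 = 2.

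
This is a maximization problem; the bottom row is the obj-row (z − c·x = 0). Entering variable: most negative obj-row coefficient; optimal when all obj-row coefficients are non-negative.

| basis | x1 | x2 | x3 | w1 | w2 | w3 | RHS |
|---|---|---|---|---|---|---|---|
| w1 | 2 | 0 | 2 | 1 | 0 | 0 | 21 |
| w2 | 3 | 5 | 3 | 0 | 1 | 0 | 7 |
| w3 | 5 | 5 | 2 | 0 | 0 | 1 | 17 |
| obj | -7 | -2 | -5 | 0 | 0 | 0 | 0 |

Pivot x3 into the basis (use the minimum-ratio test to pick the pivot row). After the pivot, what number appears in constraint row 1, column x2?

Ratio test on column x3 — row 1: 21/2 = 21/2; row 2: 7/3 = 7/3; row 3: 17/2 = 17/2. Minimum is 7/3 at row 2 (w2 leaves); pivot element 3.
Divide row 2 by 3; eliminate column x3 from the other rows.
Row 1 update in column x2: 0 − 2·(5/3) = -10/3.

-10/3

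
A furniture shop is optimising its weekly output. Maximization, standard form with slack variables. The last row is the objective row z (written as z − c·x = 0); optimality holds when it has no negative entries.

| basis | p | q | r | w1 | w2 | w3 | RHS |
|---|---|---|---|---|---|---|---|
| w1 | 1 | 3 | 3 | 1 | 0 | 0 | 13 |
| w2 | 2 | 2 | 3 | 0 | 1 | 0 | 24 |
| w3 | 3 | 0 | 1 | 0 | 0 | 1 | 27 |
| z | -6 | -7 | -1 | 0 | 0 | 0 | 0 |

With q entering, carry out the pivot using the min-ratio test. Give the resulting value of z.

Ratio test on column q — row 1: 13/3 = 13/3; row 2: 24/2 = 12; row 3: entry 0 ≤ 0. Minimum is 13/3 at row 1 (w1 leaves); pivot element 3.
Pivot on row 1; the z-row RHS becomes 0 − (-7)·(13/3) = 91/3.

91/3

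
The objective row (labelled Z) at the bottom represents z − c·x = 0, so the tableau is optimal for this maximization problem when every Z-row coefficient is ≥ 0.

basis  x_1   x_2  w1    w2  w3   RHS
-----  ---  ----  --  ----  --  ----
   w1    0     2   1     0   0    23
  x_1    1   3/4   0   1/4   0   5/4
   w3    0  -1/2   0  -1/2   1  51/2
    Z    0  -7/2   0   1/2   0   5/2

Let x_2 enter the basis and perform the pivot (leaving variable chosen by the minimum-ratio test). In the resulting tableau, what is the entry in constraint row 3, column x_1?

2/3

Ratio test on column x_2 — row 1: 23/2 = 23/2; row 2: (5/4)/(3/4) = 5/3; row 3: entry -1/2 ≤ 0. Minimum is 5/3 at row 2 (x_1 leaves); pivot element 3/4.
Divide row 2 by 3/4; eliminate column x_2 from the other rows.
Row 3 update in column x_1: 0 − (-1/2)·(4/3) = 2/3.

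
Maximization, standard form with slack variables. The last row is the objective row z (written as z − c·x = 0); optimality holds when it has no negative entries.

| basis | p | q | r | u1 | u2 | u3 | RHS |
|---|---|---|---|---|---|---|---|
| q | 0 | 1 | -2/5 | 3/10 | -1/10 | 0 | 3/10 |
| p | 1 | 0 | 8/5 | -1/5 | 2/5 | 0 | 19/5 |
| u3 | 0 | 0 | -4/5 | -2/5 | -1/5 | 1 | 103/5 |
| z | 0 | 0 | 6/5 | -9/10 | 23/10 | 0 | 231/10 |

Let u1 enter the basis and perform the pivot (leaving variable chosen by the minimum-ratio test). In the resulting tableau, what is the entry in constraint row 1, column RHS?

Ratio test on column u1 — row 1: (3/10)/(3/10) = 1; row 2: entry -1/5 ≤ 0; row 3: entry -2/5 ≤ 0. Minimum is 1 at row 1 (q leaves); pivot element 3/10.
Divide row 1 by 3/10; eliminate column u1 from the other rows.
In the new row 1, the RHS entry is the old entry divided by the pivot: (3/10)/(3/10) = 1.

1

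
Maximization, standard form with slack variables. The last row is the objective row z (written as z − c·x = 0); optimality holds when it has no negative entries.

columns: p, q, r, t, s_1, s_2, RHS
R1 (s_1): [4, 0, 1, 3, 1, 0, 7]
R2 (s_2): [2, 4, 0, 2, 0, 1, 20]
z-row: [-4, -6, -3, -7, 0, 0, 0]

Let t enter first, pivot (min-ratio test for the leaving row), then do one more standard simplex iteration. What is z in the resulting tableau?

Ratio test on column t — row 1: 7/3 = 7/3; row 2: 20/2 = 10. Minimum is 7/3 at row 1 (s_1 leaves); pivot element 3.
Pivot on row 1; the z-row RHS becomes 0 − (-7)·(7/3) = 49/3.
Next entering variable (most negative z-row entry -6): q.
Ratio test on column q — row 1: entry 0 ≤ 0; row 2: (46/3)/4 = 23/6. Minimum is 23/6 at row 2 (s_2 leaves); pivot element 4.
After the second pivot the z-row RHS is 49/3 − (-6)·(23/6) = 118/3.

118/3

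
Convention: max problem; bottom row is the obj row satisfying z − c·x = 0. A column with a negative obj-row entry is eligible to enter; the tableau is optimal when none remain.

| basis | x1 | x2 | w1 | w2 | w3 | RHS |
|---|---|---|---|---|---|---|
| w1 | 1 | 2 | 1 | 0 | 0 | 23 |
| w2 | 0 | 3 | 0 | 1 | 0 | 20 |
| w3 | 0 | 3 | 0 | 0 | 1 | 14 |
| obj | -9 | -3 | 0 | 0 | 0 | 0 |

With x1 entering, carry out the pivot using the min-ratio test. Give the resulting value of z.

Ratio test on column x1 — row 1: 23/1 = 23; row 2: entry 0 ≤ 0; row 3: entry 0 ≤ 0. Minimum is 23 at row 1 (w1 leaves); pivot element 1.
Pivot on row 1; the obj-row RHS becomes 0 − (-9)·23 = 207.

207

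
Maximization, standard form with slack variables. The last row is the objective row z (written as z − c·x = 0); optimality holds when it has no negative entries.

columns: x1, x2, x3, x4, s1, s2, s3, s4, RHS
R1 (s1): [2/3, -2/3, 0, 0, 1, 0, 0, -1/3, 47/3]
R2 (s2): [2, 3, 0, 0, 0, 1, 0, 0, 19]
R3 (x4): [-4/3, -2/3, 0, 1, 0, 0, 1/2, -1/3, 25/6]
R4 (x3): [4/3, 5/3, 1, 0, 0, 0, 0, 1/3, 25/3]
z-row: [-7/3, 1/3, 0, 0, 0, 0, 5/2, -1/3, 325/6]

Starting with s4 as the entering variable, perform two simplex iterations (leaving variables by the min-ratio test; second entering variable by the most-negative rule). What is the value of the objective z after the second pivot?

275/4

Ratio test on column s4 — row 1: entry -1/3 ≤ 0; row 2: entry 0 ≤ 0; row 3: entry -1/3 ≤ 0; row 4: (25/3)/(1/3) = 25. Minimum is 25 at row 4 (x3 leaves); pivot element 1/3.
Pivot on row 4; the z-row RHS becomes 325/6 − (-1/3)·25 = 125/2.
Next entering variable (most negative z-row entry -1): x1.
Ratio test on column x1 — row 1: 24/2 = 12; row 2: 19/2 = 19/2; row 3: entry 0 ≤ 0; row 4: 25/4 = 25/4. Minimum is 25/4 at row 4 (s4 leaves); pivot element 4.
After the second pivot the z-row RHS is 125/2 − (-1)·(25/4) = 275/4.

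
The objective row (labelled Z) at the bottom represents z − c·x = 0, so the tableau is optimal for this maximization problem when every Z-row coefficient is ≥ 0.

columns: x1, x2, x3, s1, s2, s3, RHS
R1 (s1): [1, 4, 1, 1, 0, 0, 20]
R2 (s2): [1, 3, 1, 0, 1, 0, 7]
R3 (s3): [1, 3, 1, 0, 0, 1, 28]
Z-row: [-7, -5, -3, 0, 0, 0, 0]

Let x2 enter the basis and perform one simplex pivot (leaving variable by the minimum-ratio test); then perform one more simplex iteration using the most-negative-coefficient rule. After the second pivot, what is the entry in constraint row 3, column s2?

-1

Ratio test on column x2 — row 1: 20/4 = 5; row 2: 7/3 = 7/3; row 3: 28/3 = 28/3. Minimum is 7/3 at row 2 (s2 leaves); pivot element 3.
Divide row 2 by 3; eliminate column x2 from the other rows.
Second iteration: most negative Z-row entry is -16/3 in column x1, so x1 enters.
Ratio test on column x1 — row 1: entry -1/3 ≤ 0; row 2: (7/3)/(1/3) = 7; row 3: entry 0 ≤ 0. Minimum is 7 at row 2 (x2 leaves); pivot element 1/3.
Divide row 2 by 1/3; eliminate column x1 from the other rows.
After both pivots, the entry at constraint row 3, column s2 is -1.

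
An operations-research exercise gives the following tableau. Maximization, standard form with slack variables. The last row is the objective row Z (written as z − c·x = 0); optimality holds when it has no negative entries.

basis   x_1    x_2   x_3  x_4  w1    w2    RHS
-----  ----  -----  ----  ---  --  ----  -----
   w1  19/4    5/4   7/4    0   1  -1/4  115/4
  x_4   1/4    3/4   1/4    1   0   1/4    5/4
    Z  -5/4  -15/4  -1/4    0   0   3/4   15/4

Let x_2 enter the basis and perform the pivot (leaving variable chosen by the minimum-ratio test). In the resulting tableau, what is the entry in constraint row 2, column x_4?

Ratio test on column x_2 — row 1: (115/4)/(5/4) = 23; row 2: (5/4)/(3/4) = 5/3. Minimum is 5/3 at row 2 (x_4 leaves); pivot element 3/4.
Divide row 2 by 3/4; eliminate column x_2 from the other rows.
In the new row 2, the x_4 entry is the old entry divided by the pivot: 1/(3/4) = 4/3.

4/3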